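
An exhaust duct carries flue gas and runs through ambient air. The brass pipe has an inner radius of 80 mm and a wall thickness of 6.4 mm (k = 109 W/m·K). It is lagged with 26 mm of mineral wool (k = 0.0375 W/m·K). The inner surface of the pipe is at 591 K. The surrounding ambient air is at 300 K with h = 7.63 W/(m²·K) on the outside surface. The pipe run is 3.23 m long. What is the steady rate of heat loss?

Q ≈ 722 W

Per-layer cylindrical resistances, series-summed:
R_brass pipe wall = ln(86.4/80)/(2π×109×3.23) = 3.479×10^-5 K/W
R_mineral wool = ln(112.4/86.4)/(2π×0.0375×3.23) = 0.3457 K/W
R_outer film = 1/(h_o·2πr_oL) = 1/(7.63×2π×0.1124×3.23) = 0.05745 K/W
R_total = 0.4032 K/W
Q = ΔT/R_total = 291/0.4032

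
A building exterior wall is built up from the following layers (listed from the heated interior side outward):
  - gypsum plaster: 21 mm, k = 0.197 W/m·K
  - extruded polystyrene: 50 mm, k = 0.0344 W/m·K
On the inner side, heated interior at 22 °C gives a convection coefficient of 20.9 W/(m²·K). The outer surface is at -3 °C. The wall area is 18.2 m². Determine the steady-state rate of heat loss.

Q ≈ 283 W

Series thermal resistances:
R_inner film = 1/(h_i·A) = 1/(20.9×18.2) = 0.002629 K/W
R_gypsum plaster = L/(kA) = 0.021/(0.197×18.2) = 0.005857 K/W
R_extruded polystyrene = L/(kA) = 0.05/(0.0344×18.2) = 0.07986 K/W
R_total = 0.08835 K/W
Q = ΔT / R_total = 25 / 0.08835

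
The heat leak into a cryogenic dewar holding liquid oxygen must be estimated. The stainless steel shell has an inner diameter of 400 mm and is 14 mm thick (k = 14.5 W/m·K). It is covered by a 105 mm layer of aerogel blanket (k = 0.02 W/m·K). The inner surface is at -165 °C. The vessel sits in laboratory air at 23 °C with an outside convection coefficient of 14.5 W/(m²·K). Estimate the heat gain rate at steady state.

Each spherical layer contributes R = (1/r_i − 1/r_o)/(4πk):
R_stainless steel shell = (1/0.2 − 1/0.214)/(4π×14.5) = 0.001795 K/W
R_aerogel blanket = (1/0.214 − 1/0.319)/(4π×0.02) = 6.12 K/W
R_outer film = 1/(h·4πr_o²) = 1/(14.5×4π×0.319²) = 0.05393 K/W
R_total = 6.176 K/W
Q = ΔT/R_total = 188/6.176

Q ≈ 30.4 W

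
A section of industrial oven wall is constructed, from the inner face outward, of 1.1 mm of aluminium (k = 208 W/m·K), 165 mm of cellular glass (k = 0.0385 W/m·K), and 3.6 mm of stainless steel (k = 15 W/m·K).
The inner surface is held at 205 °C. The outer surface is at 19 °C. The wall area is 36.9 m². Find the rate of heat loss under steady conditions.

Q ≈ 1600 W

Using the resistance-network approach (series):
R_aluminium = L/(kA) = 0.0011/(208×36.9) = 1.433×10^-7 K/W
R_cellular glass = L/(kA) = 0.165/(0.0385×36.9) = 0.1161 K/W
R_stainless steel = L/(kA) = 0.0036/(15×36.9) = 6.504×10^-6 K/W
R_total = 0.1162 K/W
Q = ΔT / R_total = 186 / 0.1162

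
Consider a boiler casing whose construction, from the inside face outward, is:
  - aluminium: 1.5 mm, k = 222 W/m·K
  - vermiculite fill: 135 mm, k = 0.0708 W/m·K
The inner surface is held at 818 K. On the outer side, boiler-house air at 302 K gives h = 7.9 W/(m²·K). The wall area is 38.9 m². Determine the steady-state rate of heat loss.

Q ≈ 9870 W

Model the wall as resistances in series:
R_aluminium = L/(kA) = 0.0015/(222×38.9) = 1.737×10^-7 K/W
R_vermiculite fill = L/(kA) = 0.135/(0.0708×38.9) = 0.04902 K/W
R_outer film = 1/(h_o·A) = 1/(7.9×38.9) = 0.003254 K/W
R_total = 0.05227 K/W
Q = ΔT / R_total = 516 / 0.05227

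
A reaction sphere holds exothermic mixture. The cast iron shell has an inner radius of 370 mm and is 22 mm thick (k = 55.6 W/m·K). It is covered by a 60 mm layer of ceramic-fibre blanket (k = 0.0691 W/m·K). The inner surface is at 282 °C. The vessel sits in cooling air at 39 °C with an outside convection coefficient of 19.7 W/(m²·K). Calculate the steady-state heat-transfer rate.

Q ≈ 593 W

For a spherical shell R = (1/r₁ − 1/r₂)/(4πk); film R = 1/(h·4πr²). In series:
R_cast iron shell = (1/0.37 − 1/0.392)/(4π×55.6) = 2.171×10^-4 K/W
R_ceramic-fibre blanket = (1/0.392 − 1/0.452)/(4π×0.0691) = 0.39 K/W
R_outer film = 1/(h·4πr_o²) = 1/(19.7×4π×0.452²) = 0.01977 K/W
R_total = 0.41 K/W
Q = ΔT/R_total = 243/0.41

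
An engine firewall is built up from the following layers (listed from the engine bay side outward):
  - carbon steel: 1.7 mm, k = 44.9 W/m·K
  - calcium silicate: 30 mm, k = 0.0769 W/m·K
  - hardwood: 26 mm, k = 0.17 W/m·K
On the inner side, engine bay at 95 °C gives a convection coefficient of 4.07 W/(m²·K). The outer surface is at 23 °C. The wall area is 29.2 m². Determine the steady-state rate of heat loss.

Q ≈ 2670 W

Treating each layer as a thermal resistance in series:
R_inner film = 1/(h_i·A) = 1/(4.07×29.2) = 0.008414 K/W
R_carbon steel = L/(kA) = 0.0017/(44.9×29.2) = 1.297×10^-6 K/W
R_calcium silicate = L/(kA) = 0.03/(0.0769×29.2) = 0.01336 K/W
R_hardwood = L/(kA) = 0.026/(0.17×29.2) = 0.005238 K/W
R_total = 0.02701 K/W
Q = ΔT / R_total = 72 / 0.02701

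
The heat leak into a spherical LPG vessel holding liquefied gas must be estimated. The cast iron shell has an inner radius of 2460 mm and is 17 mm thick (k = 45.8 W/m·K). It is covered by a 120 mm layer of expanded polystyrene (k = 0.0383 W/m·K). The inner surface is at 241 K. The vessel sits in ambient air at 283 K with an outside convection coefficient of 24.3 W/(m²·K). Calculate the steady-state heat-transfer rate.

Radial (spherical) resistances in series:
R_cast iron shell = (1/2.46 − 1/2.477)/(4π×45.8) = 4.847×10^-6 K/W
R_expanded polystyrene = (1/2.477 − 1/2.597)/(4π×0.0383) = 0.03876 K/W
R_outer film = 1/(h·4πr_o²) = 1/(24.3×4π×2.597²) = 4.856×10^-4 K/W
R_total = 0.03925 K/W
Q = ΔT/R_total = 42/0.03925

Q ≈ 1070 W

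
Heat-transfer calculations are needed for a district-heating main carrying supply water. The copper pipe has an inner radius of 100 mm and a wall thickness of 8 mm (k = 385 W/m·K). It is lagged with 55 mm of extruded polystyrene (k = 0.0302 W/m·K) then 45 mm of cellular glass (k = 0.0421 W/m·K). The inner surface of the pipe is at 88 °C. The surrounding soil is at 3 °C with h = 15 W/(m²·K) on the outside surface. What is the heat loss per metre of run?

q′ ≈ 27.1 W/m

Treating each annulus and film as a series resistance:
R_copper pipe wall = ln(108/100)/(2π×385×1) = 3.181×10^-5 K/W
R_extruded polystyrene = ln(163/108)/(2π×0.0302×1) = 2.169 K/W
R_cellular glass = ln(208/163)/(2π×0.0421×1) = 0.9216 K/W
R_outer film = 1/(h_o·2πr_oL) = 1/(15×2π×0.208×1) = 0.05101 K/W
R_total = 3.142 K/W
Q = ΔT/R_total = 85/3.142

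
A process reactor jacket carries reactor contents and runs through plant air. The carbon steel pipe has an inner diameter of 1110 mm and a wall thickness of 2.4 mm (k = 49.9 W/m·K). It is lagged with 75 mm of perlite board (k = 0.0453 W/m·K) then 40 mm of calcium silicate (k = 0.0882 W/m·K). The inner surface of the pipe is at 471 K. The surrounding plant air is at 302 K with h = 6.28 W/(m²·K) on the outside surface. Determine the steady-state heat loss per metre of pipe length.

Treating each annulus and film as a series resistance:
R_carbon steel pipe wall = ln(557.4/555)/(2π×49.9×1) = 1.376×10^-5 K/W
R_perlite board = ln(632.4/557.4)/(2π×0.0453×1) = 0.4435 K/W
R_calcium silicate = ln(672.4/632.4)/(2π×0.0882×1) = 0.1107 K/W
R_outer film = 1/(h_o·2πr_oL) = 1/(6.28×2π×0.6724×1) = 0.03769 K/W
R_total = 0.5919 K/W
Q = ΔT/R_total = 169/0.5919

q′ ≈ 286 W/m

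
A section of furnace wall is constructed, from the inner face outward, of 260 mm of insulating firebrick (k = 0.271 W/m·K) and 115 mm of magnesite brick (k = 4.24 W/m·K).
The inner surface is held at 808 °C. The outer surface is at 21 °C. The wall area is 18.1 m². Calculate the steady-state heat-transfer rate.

Q ≈ 14400 W

Thermal resistances in series:
R_insulating firebrick = L/(kA) = 0.26/(0.271×18.1) = 0.05301 K/W
R_magnesite brick = L/(kA) = 0.115/(4.24×18.1) = 0.001498 K/W
R_total = 0.0545 K/W
Q = ΔT / R_total = 787 / 0.0545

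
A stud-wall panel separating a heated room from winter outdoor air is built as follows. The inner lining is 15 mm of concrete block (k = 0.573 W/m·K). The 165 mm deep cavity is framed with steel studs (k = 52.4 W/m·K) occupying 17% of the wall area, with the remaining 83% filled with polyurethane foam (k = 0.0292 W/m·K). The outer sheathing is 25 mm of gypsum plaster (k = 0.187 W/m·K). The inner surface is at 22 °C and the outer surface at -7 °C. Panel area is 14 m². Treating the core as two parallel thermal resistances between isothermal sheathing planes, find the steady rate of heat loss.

Sheathing layers in series; stud and cavity paths in parallel between them.
R_inner = 0.015/(0.573×14) = 0.00187 K/W
R_stud  = 0.165/(52.4×0.17×14) = 0.001323 K/W
R_cav   = 0.165/(0.0292×0.83×14) = 0.4863 K/W
1/R_core = 1/R_stud + 1/R_cav → R_core = 0.001319 K/W
R_outer = 0.025/(0.187×14) = 0.009549 K/W
R_total = 0.01274 K/W
Q = ΔT/R_total = 29/0.01274

Q ≈ 2280 W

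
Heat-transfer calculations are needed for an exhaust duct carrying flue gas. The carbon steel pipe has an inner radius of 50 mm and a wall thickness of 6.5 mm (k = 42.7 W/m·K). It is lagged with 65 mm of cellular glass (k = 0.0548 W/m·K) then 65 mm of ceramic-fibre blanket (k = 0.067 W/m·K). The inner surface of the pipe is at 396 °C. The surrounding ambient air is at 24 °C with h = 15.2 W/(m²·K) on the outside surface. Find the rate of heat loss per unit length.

q′ ≈ 113 W/m

Cylindrical conduction, so R = ln(r₂/r₁)/(2πkL) per layer, in series:
R_carbon steel pipe wall = ln(56.5/50)/(2π×42.7×1) = 4.555×10^-4 K/W
R_cellular glass = ln(121.5/56.5)/(2π×0.0548×1) = 2.224 K/W
R_ceramic-fibre blanket = ln(186.5/121.5)/(2π×0.067×1) = 1.018 K/W
R_outer film = 1/(h_o·2πr_oL) = 1/(15.2×2π×0.1865×1) = 0.05614 K/W
R_total = 3.298 K/W
Q = ΔT/R_total = 372/3.298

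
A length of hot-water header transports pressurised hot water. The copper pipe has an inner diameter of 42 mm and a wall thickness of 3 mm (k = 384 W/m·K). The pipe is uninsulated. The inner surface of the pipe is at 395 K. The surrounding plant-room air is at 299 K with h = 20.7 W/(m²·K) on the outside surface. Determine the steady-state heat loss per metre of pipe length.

Treating each annulus and film as a series resistance:
R_copper pipe wall = ln(24/21)/(2π×384×1) = 5.534×10^-5 K/W
R_outer film = 1/(h_o·2πr_oL) = 1/(20.7×2π×0.024×1) = 0.3204 K/W
R_total = 0.3204 K/W
Q = ΔT/R_total = 96/0.3204

q′ ≈ 300 W/m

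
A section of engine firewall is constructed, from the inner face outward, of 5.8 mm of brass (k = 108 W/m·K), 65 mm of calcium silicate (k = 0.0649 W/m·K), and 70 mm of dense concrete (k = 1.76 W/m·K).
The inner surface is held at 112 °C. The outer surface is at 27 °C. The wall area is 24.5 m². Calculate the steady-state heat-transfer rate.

Q ≈ 2000 W

Using the resistance-network approach (series):
R_brass = L/(kA) = 0.0058/(108×24.5) = 2.192×10^-6 K/W
R_calcium silicate = L/(kA) = 0.065/(0.0649×24.5) = 0.04088 K/W
R_dense concrete = L/(kA) = 0.07/(1.76×24.5) = 0.001623 K/W
R_total = 0.0425 K/W
Q = ΔT / R_total = 85 / 0.0425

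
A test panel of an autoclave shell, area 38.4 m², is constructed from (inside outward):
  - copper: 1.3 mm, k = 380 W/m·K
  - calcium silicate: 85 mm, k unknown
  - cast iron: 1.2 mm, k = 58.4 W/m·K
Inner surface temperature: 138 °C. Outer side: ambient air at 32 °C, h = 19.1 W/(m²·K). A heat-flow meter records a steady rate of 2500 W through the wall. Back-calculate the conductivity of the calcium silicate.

Thermal resistances in series:
R_copper = L/(kA) = 0.0013/(380×38.4) = 8.909×10^-8 K/W
R_cast iron = L/(kA) = 0.0012/(58.4×38.4) = 5.351×10^-7 K/W
R_outer film = 1/(h_o·A) = 1/(19.1×38.4) = 0.001363 K/W
Sum of known resistances R_other = 0.001364 K/W
Total R = ΔT/Q = 106/2500 = 0.0424 K/W
R_calcium silicate = R_total − R_other = 0.04104 K/W
k = L/(R·A) = 0.085/(0.04104×38.4)

k ≈ 0.0539 W/(m·K)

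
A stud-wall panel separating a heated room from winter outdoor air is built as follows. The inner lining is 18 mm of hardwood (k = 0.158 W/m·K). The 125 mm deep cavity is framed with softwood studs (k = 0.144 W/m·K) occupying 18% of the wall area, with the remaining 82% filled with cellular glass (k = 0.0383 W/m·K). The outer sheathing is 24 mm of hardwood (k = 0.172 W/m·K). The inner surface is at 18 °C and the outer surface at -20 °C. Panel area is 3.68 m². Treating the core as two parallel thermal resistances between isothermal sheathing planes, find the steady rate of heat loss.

Sheathing layers in series; stud and cavity paths in parallel between them.
R_inner = 0.018/(0.158×3.68) = 0.03096 K/W
R_stud  = 0.125/(0.144×0.18×3.68) = 1.31 K/W
R_cav   = 0.125/(0.0383×0.82×3.68) = 1.082 K/W
1/R_core = 1/R_stud + 1/R_cav → R_core = 0.5925 K/W
R_outer = 0.024/(0.172×3.68) = 0.03792 K/W
R_total = 0.6614 K/W
Q = ΔT/R_total = 38/0.6614

Q ≈ 57.5 W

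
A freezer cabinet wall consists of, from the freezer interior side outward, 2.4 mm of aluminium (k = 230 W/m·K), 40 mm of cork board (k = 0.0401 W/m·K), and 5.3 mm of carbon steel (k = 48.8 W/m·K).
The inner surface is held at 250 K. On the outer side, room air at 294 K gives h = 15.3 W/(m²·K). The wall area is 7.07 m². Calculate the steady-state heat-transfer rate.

Series thermal resistances:
R_aluminium = L/(kA) = 0.0024/(230×7.07) = 1.476×10^-6 K/W
R_cork board = L/(kA) = 0.04/(0.0401×7.07) = 0.1411 K/W
R_carbon steel = L/(kA) = 0.0053/(48.8×7.07) = 1.536×10^-5 K/W
R_outer film = 1/(h_o·A) = 1/(15.3×7.07) = 0.009245 K/W
R_total = 0.1504 K/W
Q = ΔT / R_total = 44 / 0.1504

Q ≈ 293 W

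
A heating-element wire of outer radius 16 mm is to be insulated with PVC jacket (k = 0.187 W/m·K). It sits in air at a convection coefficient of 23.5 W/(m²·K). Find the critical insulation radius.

For a cylinder r_cr = k/h = 0.187/23.5
r_cr = 7.96 mm; since the bare radius (16 mm) is above r_cr, any added insulation will reduce heat loss.

r_cr ≈ 7.96 mm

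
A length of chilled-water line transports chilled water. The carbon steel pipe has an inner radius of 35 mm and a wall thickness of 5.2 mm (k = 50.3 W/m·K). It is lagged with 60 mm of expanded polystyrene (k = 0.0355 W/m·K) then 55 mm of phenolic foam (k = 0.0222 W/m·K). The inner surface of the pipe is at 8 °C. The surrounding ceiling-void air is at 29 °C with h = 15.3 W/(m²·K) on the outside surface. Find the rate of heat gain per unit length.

Per-layer cylindrical resistances, series-summed:
R_carbon steel pipe wall = ln(40.2/35)/(2π×50.3×1) = 4.383×10^-4 K/W
R_expanded polystyrene = ln(100.2/40.2)/(2π×0.0355×1) = 4.095 K/W
R_phenolic foam = ln(155.2/100.2)/(2π×0.0222×1) = 3.137 K/W
R_outer film = 1/(h_o·2πr_oL) = 1/(15.3×2π×0.1552×1) = 0.06703 K/W
R_total = 7.299 K/W
Q = ΔT/R_total = 21/7.299

q′ ≈ 2.88 W/m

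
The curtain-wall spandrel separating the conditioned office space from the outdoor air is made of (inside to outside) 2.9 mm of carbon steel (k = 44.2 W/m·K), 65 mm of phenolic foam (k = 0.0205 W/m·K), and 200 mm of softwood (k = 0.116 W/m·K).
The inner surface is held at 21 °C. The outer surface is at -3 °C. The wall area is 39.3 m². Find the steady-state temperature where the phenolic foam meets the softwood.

T ≈ 5.45 °C

Thermal resistances in series:
R_carbon steel = L/(kA) = 0.0029/(44.2×39.3) = 1.669×10^-6 K/W
R_phenolic foam = L/(kA) = 0.065/(0.0205×39.3) = 0.08068 K/W
R_softwood = L/(kA) = 0.2/(0.116×39.3) = 0.04387 K/W
R_total = 0.1246 K/W;  Q = ΔT/R_total = 24/0.1246 = 192.7 W
T_interface = T_inner − Q·ΣR(inner→interface) = 21 − 193×0.08068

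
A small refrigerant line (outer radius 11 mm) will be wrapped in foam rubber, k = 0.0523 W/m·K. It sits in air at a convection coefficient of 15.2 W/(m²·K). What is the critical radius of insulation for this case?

r_cr ≈ 3.44 mm

For a cylinder r_cr = k/h = 0.0523/15.2
r_cr = 3.44 mm; since the bare radius (11 mm) is above r_cr, any added insulation will reduce heat loss.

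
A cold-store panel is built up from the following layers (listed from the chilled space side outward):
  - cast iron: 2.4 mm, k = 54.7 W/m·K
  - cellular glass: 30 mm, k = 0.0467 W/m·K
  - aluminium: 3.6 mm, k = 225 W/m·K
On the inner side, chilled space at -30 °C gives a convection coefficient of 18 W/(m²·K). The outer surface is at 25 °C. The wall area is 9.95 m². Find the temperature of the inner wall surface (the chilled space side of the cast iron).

Series thermal resistances:
R_inner film = 1/(h_i·A) = 1/(18×9.95) = 0.005583 K/W
R_cast iron = L/(kA) = 0.0024/(54.7×9.95) = 4.41×10^-6 K/W
R_cellular glass = L/(kA) = 0.03/(0.0467×9.95) = 0.06456 K/W
R_aluminium = L/(kA) = 0.0036/(225×9.95) = 1.608×10^-6 K/W
R_total = 0.07015 K/W;  Q = ΔT/R_total = 55/0.07015 = 784 W
T_interface = T_inner + Q·ΣR(inner→interface) = -30 + 784×0.005583

T ≈ -25.6 °C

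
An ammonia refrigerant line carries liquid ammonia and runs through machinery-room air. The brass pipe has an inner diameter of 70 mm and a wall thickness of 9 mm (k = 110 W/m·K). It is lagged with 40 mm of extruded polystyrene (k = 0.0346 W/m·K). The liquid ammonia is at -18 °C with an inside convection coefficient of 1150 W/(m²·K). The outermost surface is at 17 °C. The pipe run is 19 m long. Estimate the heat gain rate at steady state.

Radial resistances (cylindrical: R_cond = ln(r_o/r_i)/(2πkL), R_conv = 1/(h·2πrL)):
R_inner film = 1/(h_i·2πr₁L) = 1/(1150×2π×0.035×19) = 2.081×10^-4 K/W
R_brass pipe wall = ln(44/35)/(2π×110×19) = 1.743×10^-5 K/W
R_extruded polystyrene = ln(84/44)/(2π×0.0346×19) = 0.1565 K/W
R_total = 0.1568 K/W
Q = ΔT/R_total = 35/0.1568

Q ≈ 223 W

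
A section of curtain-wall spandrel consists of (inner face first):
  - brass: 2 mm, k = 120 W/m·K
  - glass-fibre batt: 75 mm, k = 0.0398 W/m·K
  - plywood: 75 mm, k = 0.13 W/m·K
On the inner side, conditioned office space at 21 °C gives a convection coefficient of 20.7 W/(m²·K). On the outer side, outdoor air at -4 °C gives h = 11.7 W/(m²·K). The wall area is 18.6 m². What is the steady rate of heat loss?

Q ≈ 179 W

Treating each layer as a thermal resistance in series:
R_inner film = 1/(h_i·A) = 1/(20.7×18.6) = 0.002597 K/W
R_brass = L/(kA) = 0.002/(120×18.6) = 8.961×10^-7 K/W
R_glass-fibre batt = L/(kA) = 0.075/(0.0398×18.6) = 0.1013 K/W
R_plywood = L/(kA) = 0.075/(0.13×18.6) = 0.03102 K/W
R_outer film = 1/(h_o·A) = 1/(11.7×18.6) = 0.004595 K/W
R_total = 0.1395 K/W
Q = ΔT / R_total = 25 / 0.1395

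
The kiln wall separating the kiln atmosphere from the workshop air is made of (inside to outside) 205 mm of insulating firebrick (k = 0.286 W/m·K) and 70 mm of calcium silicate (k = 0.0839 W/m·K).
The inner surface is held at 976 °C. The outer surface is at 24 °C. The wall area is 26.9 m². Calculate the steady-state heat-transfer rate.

Q ≈ 16500 W

Using the resistance-network approach (series):
R_insulating firebrick = L/(kA) = 0.205/(0.286×26.9) = 0.02665 K/W
R_calcium silicate = L/(kA) = 0.07/(0.0839×26.9) = 0.03102 K/W
R_total = 0.05766 K/W
Q = ΔT / R_total = 952 / 0.05766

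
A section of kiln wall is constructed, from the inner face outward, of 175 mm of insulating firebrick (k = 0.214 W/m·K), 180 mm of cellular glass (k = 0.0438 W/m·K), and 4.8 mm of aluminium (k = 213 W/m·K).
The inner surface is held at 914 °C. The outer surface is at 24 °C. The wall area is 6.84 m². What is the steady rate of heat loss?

Model the wall as resistances in series:
R_insulating firebrick = L/(kA) = 0.175/(0.214×6.84) = 0.1196 K/W
R_cellular glass = L/(kA) = 0.18/(0.0438×6.84) = 0.6008 K/W
R_aluminium = L/(kA) = 0.0048/(213×6.84) = 3.295×10^-6 K/W
R_total = 0.7204 K/W
Q = ΔT / R_total = 890 / 0.7204

Q ≈ 1240 W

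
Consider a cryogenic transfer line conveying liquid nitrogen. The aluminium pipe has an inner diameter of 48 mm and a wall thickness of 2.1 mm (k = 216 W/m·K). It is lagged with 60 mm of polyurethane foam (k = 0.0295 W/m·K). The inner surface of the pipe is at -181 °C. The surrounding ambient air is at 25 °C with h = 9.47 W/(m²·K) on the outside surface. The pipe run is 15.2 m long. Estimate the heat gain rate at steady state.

Q ≈ 472 W

Radial resistances (cylindrical: R_cond = ln(r_o/r_i)/(2πkL), R_conv = 1/(h·2πrL)):
R_aluminium pipe wall = ln(26.1/24)/(2π×216×15.2) = 4.066×10^-6 K/W
R_polyurethane foam = ln(86.1/26.1)/(2π×0.0295×15.2) = 0.4236 K/W
R_outer film = 1/(h_o·2πr_oL) = 1/(9.47×2π×0.0861×15.2) = 0.01284 K/W
R_total = 0.4365 K/W
Q = ΔT/R_total = 206/0.4365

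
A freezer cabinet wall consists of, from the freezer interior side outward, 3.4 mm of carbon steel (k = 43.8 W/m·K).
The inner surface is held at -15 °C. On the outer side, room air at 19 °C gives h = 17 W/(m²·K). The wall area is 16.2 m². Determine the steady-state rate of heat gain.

Q ≈ 9350 W

Thermal resistances in series:
R_carbon steel = L/(kA) = 0.0034/(43.8×16.2) = 4.792×10^-6 K/W
R_outer film = 1/(h_o·A) = 1/(17×16.2) = 0.003631 K/W
R_total = 0.003636 K/W
Q = ΔT / R_total = 34 / 0.003636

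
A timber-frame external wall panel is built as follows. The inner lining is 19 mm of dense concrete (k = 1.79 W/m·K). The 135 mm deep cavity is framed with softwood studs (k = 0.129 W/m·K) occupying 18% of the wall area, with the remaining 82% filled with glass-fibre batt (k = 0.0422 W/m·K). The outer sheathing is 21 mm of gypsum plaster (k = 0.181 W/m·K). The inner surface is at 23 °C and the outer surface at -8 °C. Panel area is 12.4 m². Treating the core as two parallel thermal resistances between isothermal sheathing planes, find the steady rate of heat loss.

Q ≈ 156 W

Sheathing layers in series; stud and cavity paths in parallel between them.
R_inner = 0.019/(1.79×12.4) = 8.56×10^-4 K/W
R_stud  = 0.135/(0.129×0.18×12.4) = 0.4689 K/W
R_cav   = 0.135/(0.0422×0.82×12.4) = 0.3146 K/W
1/R_core = 1/R_stud + 1/R_cav → R_core = 0.1883 K/W
R_outer = 0.021/(0.181×12.4) = 0.009357 K/W
R_total = 0.1985 K/W
Q = ΔT/R_total = 31/0.1985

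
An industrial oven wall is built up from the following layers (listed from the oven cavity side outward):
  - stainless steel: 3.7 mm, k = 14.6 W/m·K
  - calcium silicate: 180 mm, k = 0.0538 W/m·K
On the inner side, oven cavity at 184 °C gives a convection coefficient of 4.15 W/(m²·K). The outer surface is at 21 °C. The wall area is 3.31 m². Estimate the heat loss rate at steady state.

Using the resistance-network approach (series):
R_inner film = 1/(h_i·A) = 1/(4.15×3.31) = 0.0728 K/W
R_stainless steel = L/(kA) = 0.0037/(14.6×3.31) = 7.656×10^-5 K/W
R_calcium silicate = L/(kA) = 0.18/(0.0538×3.31) = 1.011 K/W
R_total = 1.084 K/W
Q = ΔT / R_total = 163 / 1.084

Q ≈ 150 W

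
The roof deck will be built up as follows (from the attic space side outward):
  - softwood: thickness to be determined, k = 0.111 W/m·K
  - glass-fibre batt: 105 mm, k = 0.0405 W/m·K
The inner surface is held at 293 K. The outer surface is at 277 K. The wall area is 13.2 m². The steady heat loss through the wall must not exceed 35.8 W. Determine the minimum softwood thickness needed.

L ≈ 367 mm

Thermal resistances in series:
R_glass-fibre batt = L/(kA) = 0.105/(0.0405×13.2) = 0.1964 K/W
Sum of the known resistances R_other = 0.1964 K/W
Required total resistance R_tot = ΔT/Q_allow = 16/35.8 = 0.4469 K/W
R_softwood = R_tot − R_other = 0.2505 K/W
L = R·k·A = 0.2505×0.111×13.2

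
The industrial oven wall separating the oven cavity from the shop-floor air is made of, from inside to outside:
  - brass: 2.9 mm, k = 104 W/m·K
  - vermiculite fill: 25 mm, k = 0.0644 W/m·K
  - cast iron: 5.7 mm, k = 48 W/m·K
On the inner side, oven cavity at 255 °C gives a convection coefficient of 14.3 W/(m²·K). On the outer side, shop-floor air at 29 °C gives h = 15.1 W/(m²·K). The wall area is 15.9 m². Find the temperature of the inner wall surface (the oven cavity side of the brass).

T ≈ 225 °C

Series thermal resistances:
R_inner film = 1/(h_i·A) = 1/(14.3×15.9) = 0.004398 K/W
R_brass = L/(kA) = 0.0029/(104×15.9) = 1.754×10^-6 K/W
R_vermiculite fill = L/(kA) = 0.025/(0.0644×15.9) = 0.02442 K/W
R_cast iron = L/(kA) = 0.0057/(48×15.9) = 7.469×10^-6 K/W
R_outer film = 1/(h_o·A) = 1/(15.1×15.9) = 0.004165 K/W
R_total = 0.03299 K/W;  Q = ΔT/R_total = 226/0.03299 = 6851 W
T_interface = T_inner − Q·ΣR(inner→interface) = 255 − 6850×0.004398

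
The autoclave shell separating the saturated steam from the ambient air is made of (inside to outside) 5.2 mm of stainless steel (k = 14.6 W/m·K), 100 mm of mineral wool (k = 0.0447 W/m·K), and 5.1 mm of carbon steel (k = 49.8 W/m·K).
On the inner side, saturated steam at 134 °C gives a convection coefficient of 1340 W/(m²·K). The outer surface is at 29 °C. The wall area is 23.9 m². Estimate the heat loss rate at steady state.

Q ≈ 1120 W

Using the resistance-network approach (series):
R_inner film = 1/(h_i·A) = 1/(1340×23.9) = 3.122×10^-5 K/W
R_stainless steel = L/(kA) = 0.0052/(14.6×23.9) = 1.49×10^-5 K/W
R_mineral wool = L/(kA) = 0.1/(0.0447×23.9) = 0.0936 K/W
R_carbon steel = L/(kA) = 0.0051/(49.8×23.9) = 4.285×10^-6 K/W
R_total = 0.09365 K/W
Q = ΔT / R_total = 105 / 0.09365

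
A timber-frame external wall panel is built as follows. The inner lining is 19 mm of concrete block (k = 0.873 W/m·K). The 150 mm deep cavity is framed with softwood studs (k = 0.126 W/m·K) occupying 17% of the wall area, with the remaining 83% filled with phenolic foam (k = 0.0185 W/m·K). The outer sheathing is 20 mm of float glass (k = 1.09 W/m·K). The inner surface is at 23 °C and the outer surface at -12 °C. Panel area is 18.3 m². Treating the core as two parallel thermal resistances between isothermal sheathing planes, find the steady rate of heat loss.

Q ≈ 156 W

Sheathing layers in series; stud and cavity paths in parallel between them.
R_inner = 0.019/(0.873×18.3) = 0.001189 K/W
R_stud  = 0.15/(0.126×0.17×18.3) = 0.3827 K/W
R_cav   = 0.15/(0.0185×0.83×18.3) = 0.5338 K/W
1/R_core = 1/R_stud + 1/R_cav → R_core = 0.2229 K/W
R_outer = 0.02/(1.09×18.3) = 0.001003 K/W
R_total = 0.2251 K/W
Q = ΔT/R_total = 35/0.2251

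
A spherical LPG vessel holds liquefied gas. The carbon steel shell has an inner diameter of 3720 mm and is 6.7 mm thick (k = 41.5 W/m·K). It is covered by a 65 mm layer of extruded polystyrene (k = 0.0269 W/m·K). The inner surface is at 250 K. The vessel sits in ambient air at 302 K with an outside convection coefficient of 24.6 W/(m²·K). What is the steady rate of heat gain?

Q ≈ 959 W

Radial (spherical) resistances in series:
R_carbon steel shell = (1/1.86 − 1/1.8667)/(4π×41.5) = 3.7×10^-6 K/W
R_extruded polystyrene = (1/1.8667 − 1/1.9317)/(4π×0.0269) = 0.05333 K/W
R_outer film = 1/(h·4πr_o²) = 1/(24.6×4π×1.9317²) = 8.669×10^-4 K/W
R_total = 0.0542 K/W
Q = ΔT/R_total = 52/0.0542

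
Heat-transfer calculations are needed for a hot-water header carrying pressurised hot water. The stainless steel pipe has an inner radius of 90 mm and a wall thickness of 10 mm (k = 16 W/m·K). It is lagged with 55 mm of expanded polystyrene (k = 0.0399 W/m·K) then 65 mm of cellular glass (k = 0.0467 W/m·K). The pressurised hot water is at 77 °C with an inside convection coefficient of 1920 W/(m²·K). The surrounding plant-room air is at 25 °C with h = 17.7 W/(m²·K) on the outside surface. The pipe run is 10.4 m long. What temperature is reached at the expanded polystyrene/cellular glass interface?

Per-layer cylindrical resistances, series-summed:
R_inner film = 1/(h_i·2πr₁L) = 1/(1920×2π×0.09×10.4) = 8.856×10^-5 K/W
R_stainless steel pipe wall = ln(100/90)/(2π×16×10.4) = 1.008×10^-4 K/W
R_expanded polystyrene = ln(155/100)/(2π×0.0399×10.4) = 0.1681 K/W
R_cellular glass = ln(220/155)/(2π×0.0467×10.4) = 0.1148 K/W
R_outer film = 1/(h_o·2πr_oL) = 1/(17.7×2π×0.22×10.4) = 0.00393 K/W
R_total = 0.287 K/W
Q = ΔT/R_total = 52/0.287
Q = 181 W
T_interface = T_inner − Q·ΣR(inner→interface) = 77 − 181×0.1683

T ≈ 46.5 °C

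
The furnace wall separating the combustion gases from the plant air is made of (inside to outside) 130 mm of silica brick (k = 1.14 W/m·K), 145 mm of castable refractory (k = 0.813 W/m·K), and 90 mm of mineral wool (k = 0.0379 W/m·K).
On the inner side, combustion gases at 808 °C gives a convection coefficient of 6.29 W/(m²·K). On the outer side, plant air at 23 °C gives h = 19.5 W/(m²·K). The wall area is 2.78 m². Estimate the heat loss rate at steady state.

Series thermal resistances:
R_inner film = 1/(h_i·A) = 1/(6.29×2.78) = 0.05719 K/W
R_silica brick = L/(kA) = 0.13/(1.14×2.78) = 0.04102 K/W
R_castable refractory = L/(kA) = 0.145/(0.813×2.78) = 0.06416 K/W
R_mineral wool = L/(kA) = 0.09/(0.0379×2.78) = 0.8542 K/W
R_outer film = 1/(h_o·A) = 1/(19.5×2.78) = 0.01845 K/W
R_total = 1.035 K/W
Q = ΔT / R_total = 785 / 1.035

Q ≈ 758 W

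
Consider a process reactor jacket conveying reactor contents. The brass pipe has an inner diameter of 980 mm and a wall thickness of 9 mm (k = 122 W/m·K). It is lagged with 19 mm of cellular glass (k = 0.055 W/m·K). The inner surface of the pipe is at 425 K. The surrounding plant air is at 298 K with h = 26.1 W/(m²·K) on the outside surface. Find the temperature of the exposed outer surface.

T ≈ 310 K

Treating each annulus and film as a series resistance:
R_brass pipe wall = ln(499/490)/(2π×122×1) = 2.374×10^-5 K/W
R_cellular glass = ln(518/499)/(2π×0.055×1) = 0.1081 K/W
R_outer film = 1/(h_o·2πr_oL) = 1/(26.1×2π×0.518×1) = 0.01177 K/W
R_total = 0.1199 K/W
Q = ΔT/R_total = 127/0.1199
Q = 1060 W/m
T_interface = T_inner − Q·ΣR(inner→interface) = 425 − 1060×0.1082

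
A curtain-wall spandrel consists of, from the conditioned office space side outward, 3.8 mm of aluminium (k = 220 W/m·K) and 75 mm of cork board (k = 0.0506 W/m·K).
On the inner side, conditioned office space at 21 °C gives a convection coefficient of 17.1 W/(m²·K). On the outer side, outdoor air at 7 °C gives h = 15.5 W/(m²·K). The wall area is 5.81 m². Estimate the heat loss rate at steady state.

Thermal resistances in series:
R_inner film = 1/(h_i·A) = 1/(17.1×5.81) = 0.01007 K/W
R_aluminium = L/(kA) = 0.0038/(220×5.81) = 2.973×10^-6 K/W
R_cork board = L/(kA) = 0.075/(0.0506×5.81) = 0.2551 K/W
R_outer film = 1/(h_o·A) = 1/(15.5×5.81) = 0.0111 K/W
R_total = 0.2763 K/W
Q = ΔT / R_total = 14 / 0.2763

Q ≈ 50.7 W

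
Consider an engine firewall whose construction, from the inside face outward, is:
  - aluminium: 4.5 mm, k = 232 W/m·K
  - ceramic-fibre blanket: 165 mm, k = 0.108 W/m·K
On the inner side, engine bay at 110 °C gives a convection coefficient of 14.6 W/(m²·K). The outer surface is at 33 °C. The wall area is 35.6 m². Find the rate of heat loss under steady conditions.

Series thermal resistances:
R_inner film = 1/(h_i·A) = 1/(14.6×35.6) = 0.001924 K/W
R_aluminium = L/(kA) = 0.0045/(232×35.6) = 5.448×10^-7 K/W
R_ceramic-fibre blanket = L/(kA) = 0.165/(0.108×35.6) = 0.04292 K/W
R_total = 0.04484 K/W
Q = ΔT / R_total = 77 / 0.04484

Q ≈ 1720 W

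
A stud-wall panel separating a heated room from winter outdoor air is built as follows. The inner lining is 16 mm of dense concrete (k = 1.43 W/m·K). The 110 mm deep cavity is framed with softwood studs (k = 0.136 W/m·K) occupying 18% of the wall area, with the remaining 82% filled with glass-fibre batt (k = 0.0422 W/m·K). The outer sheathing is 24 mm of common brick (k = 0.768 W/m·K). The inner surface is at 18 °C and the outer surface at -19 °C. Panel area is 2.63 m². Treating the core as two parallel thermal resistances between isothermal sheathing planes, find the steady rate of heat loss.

Sheathing layers in series; stud and cavity paths in parallel between them.
R_inner = 0.016/(1.43×2.63) = 0.004254 K/W
R_stud  = 0.11/(0.136×0.18×2.63) = 1.709 K/W
R_cav   = 0.11/(0.0422×0.82×2.63) = 1.209 K/W
1/R_core = 1/R_stud + 1/R_cav → R_core = 0.7079 K/W
R_outer = 0.024/(0.768×2.63) = 0.01188 K/W
R_total = 0.724 K/W
Q = ΔT/R_total = 37/0.724

Q ≈ 51.1 W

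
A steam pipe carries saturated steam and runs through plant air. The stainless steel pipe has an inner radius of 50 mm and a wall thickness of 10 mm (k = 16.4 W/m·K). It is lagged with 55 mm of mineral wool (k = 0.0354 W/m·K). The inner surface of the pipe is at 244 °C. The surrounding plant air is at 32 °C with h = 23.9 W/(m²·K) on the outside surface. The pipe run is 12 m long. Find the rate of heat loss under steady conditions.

For a radial system each layer contributes R = ln(r_out/r_in)/(2πkL); films add R = 1/(hA).
R_stainless steel pipe wall = ln(60/50)/(2π×16.4×12) = 1.474×10^-4 K/W
R_mineral wool = ln(115/60)/(2π×0.0354×12) = 0.2437 K/W
R_outer film = 1/(h_o·2πr_oL) = 1/(23.9×2π×0.115×12) = 0.004826 K/W
R_total = 0.2487 K/W
Q = ΔT/R_total = 212/0.2487

Q ≈ 852 W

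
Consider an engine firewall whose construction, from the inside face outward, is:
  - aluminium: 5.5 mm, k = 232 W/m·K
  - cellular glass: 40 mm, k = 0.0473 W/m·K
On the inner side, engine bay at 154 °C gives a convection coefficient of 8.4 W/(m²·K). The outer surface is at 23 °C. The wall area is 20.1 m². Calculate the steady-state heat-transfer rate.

Q ≈ 2730 W

Series thermal resistances:
R_inner film = 1/(h_i·A) = 1/(8.4×20.1) = 0.005923 K/W
R_aluminium = L/(kA) = 0.0055/(232×20.1) = 1.179×10^-6 K/W
R_cellular glass = L/(kA) = 0.04/(0.0473×20.1) = 0.04207 K/W
R_total = 0.048 K/W
Q = ΔT / R_total = 131 / 0.048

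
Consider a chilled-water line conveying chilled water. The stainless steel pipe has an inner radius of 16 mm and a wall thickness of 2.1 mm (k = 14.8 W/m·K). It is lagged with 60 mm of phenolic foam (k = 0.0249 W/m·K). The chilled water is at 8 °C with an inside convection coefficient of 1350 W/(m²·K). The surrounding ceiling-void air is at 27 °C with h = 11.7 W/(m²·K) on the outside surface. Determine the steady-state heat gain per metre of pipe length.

q′ ≈ 1.99 W/m

Treating each annulus and film as a series resistance:
R_inner film = 1/(h_i·2πr₁L) = 1/(1350×2π×0.016×1) = 0.007368 K/W
R_stainless steel pipe wall = ln(18.1/16)/(2π×14.8×1) = 0.001326 K/W
R_phenolic foam = ln(78.1/18.1)/(2π×0.0249×1) = 9.345 K/W
R_outer film = 1/(h_o·2πr_oL) = 1/(11.7×2π×0.0781×1) = 0.1742 K/W
R_total = 9.528 K/W
Q = ΔT/R_total = 19/9.528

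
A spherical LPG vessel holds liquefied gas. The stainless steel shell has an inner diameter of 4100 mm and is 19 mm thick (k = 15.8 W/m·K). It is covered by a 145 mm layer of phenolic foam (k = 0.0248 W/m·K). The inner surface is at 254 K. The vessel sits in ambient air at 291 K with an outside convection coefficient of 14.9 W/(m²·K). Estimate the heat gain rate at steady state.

Spherical conduction: R = (1/r_in − 1/r_out)/(4πk) per layer; series-sum.
R_stainless steel shell = (1/2.05 − 1/2.069)/(4π×15.8) = 2.256×10^-5 K/W
R_phenolic foam = (1/2.069 − 1/2.214)/(4π×0.0248) = 0.1016 K/W
R_outer film = 1/(h·4πr_o²) = 1/(14.9×4π×2.214²) = 0.00109 K/W
R_total = 0.1027 K/W
Q = ΔT/R_total = 37/0.1027

Q ≈ 360 W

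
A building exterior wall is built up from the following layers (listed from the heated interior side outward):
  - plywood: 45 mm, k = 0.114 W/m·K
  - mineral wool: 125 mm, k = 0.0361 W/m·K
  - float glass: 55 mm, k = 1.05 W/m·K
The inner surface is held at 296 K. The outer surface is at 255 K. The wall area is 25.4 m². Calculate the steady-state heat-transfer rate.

Q ≈ 266 W

Using the resistance-network approach (series):
R_plywood = L/(kA) = 0.045/(0.114×25.4) = 0.01554 K/W
R_mineral wool = L/(kA) = 0.125/(0.0361×25.4) = 0.1363 K/W
R_float glass = L/(kA) = 0.055/(1.05×25.4) = 0.002062 K/W
R_total = 0.1539 K/W
Q = ΔT / R_total = 41 / 0.1539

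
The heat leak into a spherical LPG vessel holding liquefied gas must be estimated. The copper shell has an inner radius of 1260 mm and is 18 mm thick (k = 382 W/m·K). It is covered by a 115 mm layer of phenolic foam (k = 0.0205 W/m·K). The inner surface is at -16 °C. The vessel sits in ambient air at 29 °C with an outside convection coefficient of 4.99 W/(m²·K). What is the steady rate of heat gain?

Each spherical layer contributes R = (1/r_i − 1/r_o)/(4πk):
R_copper shell = (1/1.26 − 1/1.278)/(4π×382) = 2.329×10^-6 K/W
R_phenolic foam = (1/1.278 − 1/1.393)/(4π×0.0205) = 0.2508 K/W
R_outer film = 1/(h·4πr_o²) = 1/(4.99×4π×1.393²) = 0.008218 K/W
R_total = 0.259 K/W
Q = ΔT/R_total = 45/0.259

Q ≈ 174 W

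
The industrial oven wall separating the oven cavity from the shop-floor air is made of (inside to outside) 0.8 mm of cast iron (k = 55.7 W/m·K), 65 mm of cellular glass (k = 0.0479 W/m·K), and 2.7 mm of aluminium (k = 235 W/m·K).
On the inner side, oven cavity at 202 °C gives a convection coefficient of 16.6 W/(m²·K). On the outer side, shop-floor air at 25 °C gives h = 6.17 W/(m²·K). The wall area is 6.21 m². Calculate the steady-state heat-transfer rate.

Treating each layer as a thermal resistance in series:
R_inner film = 1/(h_i·A) = 1/(16.6×6.21) = 0.009701 K/W
R_cast iron = L/(kA) = 0.0008/(55.7×6.21) = 2.313×10^-6 K/W
R_cellular glass = L/(kA) = 0.065/(0.0479×6.21) = 0.2185 K/W
R_aluminium = L/(kA) = 0.0027/(235×6.21) = 1.85×10^-6 K/W
R_outer film = 1/(h_o·A) = 1/(6.17×6.21) = 0.0261 K/W
R_total = 0.2543 K/W
Q = ΔT / R_total = 177 / 0.2543

Q ≈ 696 W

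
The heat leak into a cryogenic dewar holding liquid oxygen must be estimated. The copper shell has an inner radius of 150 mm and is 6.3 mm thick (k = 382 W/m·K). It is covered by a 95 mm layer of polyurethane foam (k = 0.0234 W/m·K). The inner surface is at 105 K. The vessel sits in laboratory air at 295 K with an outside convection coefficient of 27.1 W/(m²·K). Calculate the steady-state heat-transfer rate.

For a spherical shell R = (1/r₁ − 1/r₂)/(4πk); film R = 1/(h·4πr²). In series:
R_copper shell = (1/0.15 − 1/0.1563)/(4π×382) = 5.598×10^-5 K/W
R_polyurethane foam = (1/0.1563 − 1/0.2513)/(4π×0.0234) = 8.225 K/W
R_outer film = 1/(h·4πr_o²) = 1/(27.1×4π×0.2513²) = 0.0465 K/W
R_total = 8.272 K/W
Q = ΔT/R_total = 190/8.272

Q ≈ 23 W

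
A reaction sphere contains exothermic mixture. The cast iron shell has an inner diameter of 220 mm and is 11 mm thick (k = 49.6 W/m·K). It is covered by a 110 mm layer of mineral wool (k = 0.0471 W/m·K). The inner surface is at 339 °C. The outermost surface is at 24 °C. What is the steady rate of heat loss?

Q ≈ 47.4 W

Radial (spherical) resistances in series:
R_cast iron shell = (1/0.11 − 1/0.121)/(4π×49.6) = 0.001326 K/W
R_mineral wool = (1/0.121 − 1/0.231)/(4π×0.0471) = 6.649 K/W
R_total = 6.65 K/W
Q = ΔT/R_total = 315/6.65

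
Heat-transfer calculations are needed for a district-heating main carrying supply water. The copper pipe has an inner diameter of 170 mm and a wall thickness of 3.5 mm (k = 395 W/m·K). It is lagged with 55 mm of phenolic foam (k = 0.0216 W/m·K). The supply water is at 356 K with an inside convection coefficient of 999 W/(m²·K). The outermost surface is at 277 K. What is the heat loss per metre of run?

Cylindrical conduction, so R = ln(r₂/r₁)/(2πkL) per layer, in series:
R_inner film = 1/(h_i·2πr₁L) = 1/(999×2π×0.085×1) = 0.001874 K/W
R_copper pipe wall = ln(88.5/85)/(2π×395×1) = 1.626×10^-5 K/W
R_phenolic foam = ln(143.5/88.5)/(2π×0.0216×1) = 3.561 K/W
R_total = 3.563 K/W
Q = ΔT/R_total = 79/3.563

q′ ≈ 22.2 W/m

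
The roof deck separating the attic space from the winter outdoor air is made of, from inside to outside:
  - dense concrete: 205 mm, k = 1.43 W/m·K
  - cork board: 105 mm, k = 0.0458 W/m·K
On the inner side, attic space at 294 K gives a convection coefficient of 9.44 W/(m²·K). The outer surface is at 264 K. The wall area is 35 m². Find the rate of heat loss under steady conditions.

Q ≈ 413 W

Thermal resistances in series:
R_inner film = 1/(h_i·A) = 1/(9.44×35) = 0.003027 K/W
R_dense concrete = L/(kA) = 0.205/(1.43×35) = 0.004096 K/W
R_cork board = L/(kA) = 0.105/(0.0458×35) = 0.0655 K/W
R_total = 0.07262 K/W
Q = ΔT / R_total = 30 / 0.07262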